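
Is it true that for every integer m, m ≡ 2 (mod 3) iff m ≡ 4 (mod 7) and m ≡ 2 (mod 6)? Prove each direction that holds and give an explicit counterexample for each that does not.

(⟹) This fails: m = 2 gives 2 ≡ 2 (mod 3) but 2 ≡ 2 (mod 7), so the conjunction on the right does not hold.

(⟸) Conversely, if m ≡ 4 (mod 7) and m ≡ 2 (mod 6), then by the Chinese remainder theorem m ≡ 32 (mod 42). Since 32 ≡ 2 (mod 3) and 3 ∣ 42, we get m ≡ 2 (mod 3).

(⇒) fails; (⇐) holds.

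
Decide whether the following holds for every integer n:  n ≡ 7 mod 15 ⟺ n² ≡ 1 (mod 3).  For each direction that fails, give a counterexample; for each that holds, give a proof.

(→) Suppose n ≡ 7 (mod 15). Then n² ≡ 7² = 49 (mod 15), and since 3 ∣ 15, also n² ≡ 1 (mod 3).

(←) This fails: take n = 1. Then 1² = 1 ≡ 1 (mod 3), yet 1 ≡ 1 (mod 15), not 7.

Not equivalent: only (⇒) holds.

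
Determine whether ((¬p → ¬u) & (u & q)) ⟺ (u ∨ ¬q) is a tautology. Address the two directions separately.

(→) Assume the antecedent. If q is true, the antecedent forces (q = T, p = T, u = T), and u ∨ ¬q holds there. If q is false, the antecedent cannot hold. Either way u ∨ ¬q holds.

(←) This fails. Under q = F, p = F, u = F, the left side is false but the right side is true.

The forward direction holds; the converse fails.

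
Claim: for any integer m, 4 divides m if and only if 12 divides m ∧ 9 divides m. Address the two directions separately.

Not equivalent: only (⇐) holds.

(⟹) This fails: take m = 4. Certainly 4 ∣ 4, but 12 ∤ 4.

(⟸) Suppose 12 ∣ m and 9 ∣ m. Any common multiple of 12 and 9 is a multiple of their lcm; here lcm(12, 9) = 12·9/gcd(12, 9) = 108/3 = 36, so 36 ∣ m. Since 4 ∣ 36, it follows that 4 ∣ m.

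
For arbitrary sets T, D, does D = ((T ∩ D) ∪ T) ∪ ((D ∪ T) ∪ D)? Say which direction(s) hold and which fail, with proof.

(⊆) holds; (⊇) fails.

Forward inclusion. Let x ∈ D. Then either x ∈ D and x ∉ T; or x ∈ T ∩ D. In each case x ∈ ((T ∩ D) ∪ T) ∪ ((D ∪ T) ∪ D), so D ⊆ ((T ∩ D) ∪ T) ∪ ((D ∪ T) ∪ D).

Reverse inclusion. This inclusion fails. Take T = {1}, D = ∅; then 1 ∈ ((T ∩ D) ∪ T) ∪ ((D ∪ T) ∪ D) but 1 ∉ D.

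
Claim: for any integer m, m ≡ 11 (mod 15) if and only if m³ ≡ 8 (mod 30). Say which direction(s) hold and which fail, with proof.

Neither direction holds.

(⟹) This fails: take m = 11. Then 11 ≡ 11 (mod 15), but 11³ = 1331 ≡ 11 (mod 30), not 8.

(⟸) This fails: take m = 2. Then 2³ = 8 ≡ 8 (mod 30), yet 2 ≡ 2 (mod 15), not 11.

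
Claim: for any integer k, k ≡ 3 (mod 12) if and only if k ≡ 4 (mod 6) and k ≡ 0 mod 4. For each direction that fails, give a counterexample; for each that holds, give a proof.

Both directions fail.

Forward direction. This fails: k = 3 gives 3 ≡ 3 (mod 12) but 3 ≡ 3 (mod 6), so the conjunction on the right does not hold.

Converse. This fails: k = 4 satisfies both congruences on the right (4 ≡ 4 mod 6 and 4 ≡ 0 mod 4) yet 4 ≡ 4 (mod 12), not 3.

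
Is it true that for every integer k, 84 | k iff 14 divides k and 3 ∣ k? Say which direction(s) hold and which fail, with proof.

(⇒) holds; (⇐) fails.

(→) If 84 ∣ k, write k = 84q. Since 84 = 6·14, k = 14·(6q), so 14 ∣ k; and since 84 = 28·3, k = 3·(28q), so 3 ∣ k.

(←) This fails: take k = 42. Both 14 ∣ 42 and 3 ∣ 42, yet 42 is not a multiple of 84 (since 42 = 0·84 + 42), so 84 ∤ 42.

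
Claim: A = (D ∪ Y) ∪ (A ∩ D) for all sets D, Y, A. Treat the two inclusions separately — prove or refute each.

(⊆) This inclusion fails. Take D = ∅, Y = ∅, A = {1}; then 1 ∈ A but 1 ∉ (D ∪ Y) ∪ (A ∩ D).

(⊇) This inclusion fails. Take D = {1}, Y = ∅, A = ∅; then 1 ∈ (D ∪ Y) ∪ (A ∩ D) but 1 ∉ A.

Neither inclusion holds.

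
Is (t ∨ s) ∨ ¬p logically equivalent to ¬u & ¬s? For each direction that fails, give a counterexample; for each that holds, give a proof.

Neither direction holds.

(⇒) This fails. Under u = T, p = F, t = F, s = F, the left side is true but the right side is false.

(⇐) This fails. Under u = F, p = T, t = F, s = F, the left side is false but the right side is true.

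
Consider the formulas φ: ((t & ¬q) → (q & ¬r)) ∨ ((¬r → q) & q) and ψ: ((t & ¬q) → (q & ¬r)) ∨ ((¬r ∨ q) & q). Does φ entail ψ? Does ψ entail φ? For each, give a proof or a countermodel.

[⇒] Assume the antecedent. If q is true, the consequent reduces to true regardless of the other variables. If q is false, the antecedent forces (q = F, t = F, r = F) or (q = F, t = F, r = T), and the consequent holds there. Either way the consequent holds.

[⇐] Assume the antecedent. If q is true, the consequent reduces to true regardless of the other variables. If q is false, the antecedent forces (q = F, t = F, r = F) or (q = F, t = F, r = T), and the consequent holds there. Either way the consequent holds.

Both directions hold.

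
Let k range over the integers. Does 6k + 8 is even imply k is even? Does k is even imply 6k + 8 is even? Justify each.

Not equivalent: only (⇐) holds.

[⇒] This fails: take k = 1. Then 6k + 8 = 14, which is even, yet k = 1 is odd, not even.

[⇐] Suppose k is even. Since 6 is even, 6k is even for every k, so 6k + 8 has the same parity as 8, which is even. Hence 6k + 8 is even.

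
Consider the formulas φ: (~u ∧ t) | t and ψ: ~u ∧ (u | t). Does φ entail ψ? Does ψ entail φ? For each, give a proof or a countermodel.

Not equivalent: only (⇐) holds.

(→) This fails. Under t = T, u = T, the left side is true but the right side is false.

(←) Assume the antecedent. If t is true, (~u ∧ t) | t reduces to true regardless of the other variables. If t is false, the antecedent cannot hold. Either way (~u ∧ t) | t holds.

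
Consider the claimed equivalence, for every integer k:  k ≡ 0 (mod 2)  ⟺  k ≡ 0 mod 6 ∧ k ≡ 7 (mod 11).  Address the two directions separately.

Only the reverse direction holds.

(→) This fails: k = 0 gives 0 ≡ 0 (mod 2) but 0 ≡ 0 (mod 11), so the conjunction on the right does not hold.

(←) Conversely, if k ≡ 0 (mod 6) and k ≡ 7 (mod 11), then by the Chinese remainder theorem k ≡ 18 (mod 66). Since 18 ≡ 0 (mod 2) and 2 ∣ 66, we get k ≡ 0 (mod 2).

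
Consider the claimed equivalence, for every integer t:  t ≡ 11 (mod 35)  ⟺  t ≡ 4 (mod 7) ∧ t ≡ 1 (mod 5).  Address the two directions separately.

The biconditional holds.

(⟹) Suppose t ≡ 11 (mod 35); write t = 35j + 11. Since 7 ∣ 35, reducing mod 7 gives t ≡ 11 ≡ 4 (mod 7); since 5 ∣ 35, reducing mod 5 gives t ≡ 11 ≡ 1 (mod 5).

(⟸) Conversely, if t ≡ 4 (mod 7) and t ≡ 1 (mod 5), then by the Chinese remainder theorem t ≡ 11 (mod 35). This is exactly t ≡ 11 (mod 35).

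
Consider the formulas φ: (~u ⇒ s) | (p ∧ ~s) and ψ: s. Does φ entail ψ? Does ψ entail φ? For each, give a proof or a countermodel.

Only the reverse direction holds.

Forward direction. This fails. Under s = F, p = T, u = F, the left side is true but the right side is false.

Converse. Assume the antecedent. If s is true, (~u ⇒ s) | (p ∧ ~s) reduces to true regardless of the other variables. If s is false, the antecedent cannot hold. Either way (~u ⇒ s) | (p ∧ ~s) holds.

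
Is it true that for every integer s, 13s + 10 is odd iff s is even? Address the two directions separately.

[⇒] This fails: s = 7 gives 13s + 10 = 101, which is odd, but 7 is odd, not even.

[⇐] This also fails: s = 2 is even, but 13s + 10 = 36 is even, not odd.

(⇒) fails and (⇐) fails.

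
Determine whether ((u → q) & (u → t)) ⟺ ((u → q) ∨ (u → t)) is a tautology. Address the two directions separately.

Only the forward direction holds.

(→) Assume the antecedent. If t is true, (u → q) ∨ (u → t) reduces to true regardless of the other variables. If t is false, the antecedent forces (t = F, q = F, u = F) or (t = F, q = T, u = F), and (u → q) ∨ (u → t) holds there. Either way (u → q) ∨ (u → t) holds.

(←) This fails. Under t = T, q = F, u = T, the left side is false but the right side is true.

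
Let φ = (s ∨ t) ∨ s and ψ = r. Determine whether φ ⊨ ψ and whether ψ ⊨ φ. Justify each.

Forward direction. This fails. Under s = T, r = F, t = F, the left side is true but the right side is false.

Converse. This fails. Under s = F, r = T, t = F, the left side is false but the right side is true.

Neither implication holds.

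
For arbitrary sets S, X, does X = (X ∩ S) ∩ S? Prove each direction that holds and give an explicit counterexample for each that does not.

(⟹) This inclusion fails. Take S = ∅, X = {1}; then 1 ∈ X but 1 ∉ (X ∩ S) ∩ S.

(⟸) Let x ∈ (X ∩ S) ∩ S. Then x ∈ S ∩ X, from which x ∈ X.

The sets are not equal: only the reverse inclusion holds.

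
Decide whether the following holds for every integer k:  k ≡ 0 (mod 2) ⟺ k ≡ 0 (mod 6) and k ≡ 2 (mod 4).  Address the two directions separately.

[⇒] This fails: k = 0 gives 0 ≡ 0 (mod 2) but 0 ≡ 0 (mod 4), so the conjunction on the right does not hold.

[⇐] Conversely, if k ≡ 0 (mod 6) and k ≡ 2 (mod 4), then by the Chinese remainder theorem k ≡ 6 (mod 12). Since 6 ≡ 0 (mod 2) and 2 ∣ 12, we get k ≡ 0 (mod 2).

The forward direction fails; the converse holds.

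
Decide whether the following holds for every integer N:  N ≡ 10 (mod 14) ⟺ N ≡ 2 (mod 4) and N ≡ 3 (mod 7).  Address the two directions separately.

(⇒) This fails: N = 24 gives 24 ≡ 10 (mod 14) but 24 ≡ 0 (mod 4), so the conjunction on the right does not hold.

(⇐) Conversely, if N ≡ 2 (mod 4) and N ≡ 3 (mod 7), then by the Chinese remainder theorem N ≡ 10 (mod 28). Since 10 ≡ 10 (mod 14) and 14 ∣ 28, we get N ≡ 10 (mod 14).

The forward direction fails; the converse holds.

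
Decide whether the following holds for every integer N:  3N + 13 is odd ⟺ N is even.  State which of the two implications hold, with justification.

(→) Suppose 3N + 13 is odd. Since 3 is odd, 3N and N have the same parity, so 3N + 13 ≡ N + 13 (mod 2). As 13 is odd, 3N + 13 is odd exactly when N is even. Thus N is even.

(←) Conversely, suppose N is even; write N = 2j. Then 3N + 13 = 3·(2j) + 13 = 2·3j + 13, which is odd.

Both directions hold; the statement is true.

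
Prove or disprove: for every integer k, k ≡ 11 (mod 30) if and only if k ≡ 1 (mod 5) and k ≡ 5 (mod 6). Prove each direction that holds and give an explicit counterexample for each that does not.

Equivalent; both directions hold.

[⇐] If k ≡ 1 (mod 5) and k ≡ 5 (mod 6), then by the Chinese remainder theorem k ≡ 11 (mod 30). This is exactly k ≡ 11 (mod 30).

[⇒] Suppose k ≡ 11 (mod 30); write k = 30j + 11. Since 5 ∣ 30, reducing mod 5 gives k ≡ 11 ≡ 1 (mod 5); since 6 ∣ 30, reducing mod 6 gives k ≡ 11 ≡ 5 (mod 6).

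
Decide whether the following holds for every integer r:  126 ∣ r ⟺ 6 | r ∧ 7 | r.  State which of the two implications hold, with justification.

The forward direction holds; the converse fails.

[⇒] If 126 ∣ r, write r = 126q. Since 126 = 21·6, r = 6·(21q), so 6 ∣ r; and since 126 = 18·7, r = 7·(18q), so 7 ∣ r.

[⇐] This fails: take r = 42. Both 6 ∣ 42 and 7 ∣ 42, yet 42 is not a multiple of 126 (since 42 = 0·126 + 42), so 126 ∤ 42.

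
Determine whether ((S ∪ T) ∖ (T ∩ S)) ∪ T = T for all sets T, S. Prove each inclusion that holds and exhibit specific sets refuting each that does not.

The sets are not equal: only the reverse inclusion holds.

(⟹) This inclusion fails. Take T = ∅, S = {1}; then 1 ∈ ((S ∪ T) ∖ (T ∩ S)) ∪ T but 1 ∉ T.

(⟸) Let x ∈ T. Then either x ∈ T and x ∉ S; or x ∈ T ∩ S. In each case x ∈ ((S ∪ T) ∖ (T ∩ S)) ∪ T, so T ⊆ ((S ∪ T) ∖ (T ∩ S)) ∪ T.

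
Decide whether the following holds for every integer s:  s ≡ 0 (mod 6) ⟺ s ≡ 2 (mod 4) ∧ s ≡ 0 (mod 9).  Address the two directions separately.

Forward direction. This fails: s = 0 gives 0 ≡ 0 (mod 6) but 0 ≡ 0 (mod 4), so the conjunction on the right does not hold.

Converse. If s ≡ 2 (mod 4) and s ≡ 0 (mod 9), then by the Chinese remainder theorem s ≡ 18 (mod 36). Since 18 ≡ 0 (mod 6) and 6 ∣ 36, we get s ≡ 0 (mod 6).

(⇒) fails; (⇐) holds.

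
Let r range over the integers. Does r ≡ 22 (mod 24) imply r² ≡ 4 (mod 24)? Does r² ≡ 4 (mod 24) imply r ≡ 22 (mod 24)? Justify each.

The forward direction holds; the converse fails.

Converse. This fails: take r = 2. Then 2² = 4 ≡ 4 (mod 24), yet 2 ≡ 2 (mod 24), not 22.

Forward direction. Suppose r ≡ 22 (mod 24). Write r = 24j + 22. Then (24j + 22)² = 576j² + 1056j + 484 = 24(24j² + 44j + 20) + 4, so r² ≡ 4 (mod 24).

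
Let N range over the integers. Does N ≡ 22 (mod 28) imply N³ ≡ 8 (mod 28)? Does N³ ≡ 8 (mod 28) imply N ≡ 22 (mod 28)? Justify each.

Not equivalent: only (⇒) holds.

[⇐] This fails: take N = 2. Then 2³ = 8 ≡ 8 (mod 28), yet 2 ≡ 2 (mod 28), not 22.

[⇒] Suppose N ≡ 22 (mod 28). Write N = 28j + 22. Then (28j + 22)³ = 21952j³ + 51744j² + 40656j + 10648 = 28(784j³ + 1848j² + 1452j + 380) + 8, so N³ ≡ 8 (mod 28).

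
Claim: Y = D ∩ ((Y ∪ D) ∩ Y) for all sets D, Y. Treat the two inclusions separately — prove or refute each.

Only the reverse inclusion holds.

(⟹) This inclusion fails. Take D = ∅, Y = {1}; then 1 ∈ Y but 1 ∉ D ∩ ((Y ∪ D) ∩ Y).

(⟸) Let x ∈ D ∩ ((Y ∪ D) ∩ Y). Then x ∈ D ∩ Y, from which x ∈ Y.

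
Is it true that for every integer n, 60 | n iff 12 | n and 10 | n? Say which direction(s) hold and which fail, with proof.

Both directions hold.

Forward direction. If 60 ∣ n, write n = 60q. Since 60 = 5·12, n = 12·(5q), so 12 ∣ n; and since 60 = 6·10, n = 10·(6q), so 10 ∣ n.

Converse. Suppose 12 ∣ n and 10 ∣ n. Any common multiple of 12 and 10 is a multiple of their lcm; here lcm(12, 10) = 12·10/gcd(12, 10) = 120/2 = 60, so 60 ∣ n.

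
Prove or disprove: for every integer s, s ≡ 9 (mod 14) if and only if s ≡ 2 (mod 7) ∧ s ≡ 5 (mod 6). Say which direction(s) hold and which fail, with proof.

[⇒] This fails: s = 9 gives 9 ≡ 9 (mod 14) but 9 ≡ 3 (mod 6), so the conjunction on the right does not hold.

[⇐] Conversely, if s ≡ 2 (mod 7) and s ≡ 5 (mod 6), then by the Chinese remainder theorem s ≡ 23 (mod 42). Since 23 ≡ 9 (mod 14) and 14 ∣ 42, we get s ≡ 9 (mod 14).

Only the converse holds.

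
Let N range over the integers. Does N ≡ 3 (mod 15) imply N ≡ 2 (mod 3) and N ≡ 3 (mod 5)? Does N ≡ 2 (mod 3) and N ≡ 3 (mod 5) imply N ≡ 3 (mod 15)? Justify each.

(⟹) This fails: N = 3 gives 3 ≡ 3 (mod 15) but 3 ≡ 0 (mod 3), so the conjunction on the right does not hold.

(⟸) This fails: N = 8 satisfies both congruences on the right (8 ≡ 2 mod 3 and 8 ≡ 3 mod 5) yet 8 ≡ 8 (mod 15), not 3.

Neither direction holds.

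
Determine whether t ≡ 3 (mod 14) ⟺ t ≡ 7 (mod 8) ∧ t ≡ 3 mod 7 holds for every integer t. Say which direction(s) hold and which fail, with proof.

(⟹) This fails: t = 17 gives 17 ≡ 3 (mod 14) but 17 ≡ 1 (mod 8), so the conjunction on the right does not hold.

(⟸) Conversely, if t ≡ 7 (mod 8) and t ≡ 3 (mod 7), then by the Chinese remainder theorem t ≡ 31 (mod 56). Since 31 ≡ 3 (mod 14) and 14 ∣ 56, we get t ≡ 3 (mod 14).

The forward direction fails; the converse holds.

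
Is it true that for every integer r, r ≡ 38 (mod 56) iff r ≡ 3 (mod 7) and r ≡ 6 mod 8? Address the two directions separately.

(→) Suppose r ≡ 38 (mod 56); write r = 56j + 38. Since 7 ∣ 56, reducing mod 7 gives r ≡ 38 ≡ 3 (mod 7); since 8 ∣ 56, reducing mod 8 gives r ≡ 38 ≡ 6 (mod 8).

(←) Conversely, if r ≡ 3 (mod 7) and r ≡ 6 (mod 8), then by the Chinese remainder theorem r ≡ 38 (mod 56). This is exactly r ≡ 38 (mod 56).

Both directions hold; the statement is true.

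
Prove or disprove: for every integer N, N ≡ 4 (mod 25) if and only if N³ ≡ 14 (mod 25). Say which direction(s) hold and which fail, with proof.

Both directions hold.

(⇒) Suppose N ≡ 4 (mod 25). Write N = 25j + 4. Then (25j + 4)³ = 15625j³ + 7500j² + 1200j + 64 = 25(625j³ + 300j² + 48j + 2) + 14, so N³ ≡ 14 (mod 25).

(⇐) Conversely, suppose N³ ≡ 14 (mod 25). The only residue r in {0, …, 24} with r³ ≡ 14 (mod 25) is r = 4, so N ≡ 4 (mod 25).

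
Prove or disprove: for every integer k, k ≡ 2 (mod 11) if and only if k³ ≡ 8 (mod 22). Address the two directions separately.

Converse. The residues r modulo 22 with r³ ≡ 8 (mod 22) are exactly {2}, and each is ≡ 2 (mod 11).

Forward direction. This fails: take k = 13. Then 13 ≡ 2 (mod 11), but 13³ = 2197 ≡ 19 (mod 22), not 8.

Not equivalent: only (⇐) holds.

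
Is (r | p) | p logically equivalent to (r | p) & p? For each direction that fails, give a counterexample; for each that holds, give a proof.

(⟹) This fails. Under r = T, p = F, the left side is true but the right side is false.

(⟸) Assume the antecedent. If r is true, (r | p) | p reduces to true regardless of the other variables. If r is false, the antecedent forces (r = F, p = T), and (r | p) | p holds there. Either way (r | p) | p holds.

Only the converse holds.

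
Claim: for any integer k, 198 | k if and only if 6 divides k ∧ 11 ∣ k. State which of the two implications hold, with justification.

Converse. This fails: take k = 66. Both 6 ∣ 66 and 11 ∣ 66, yet 66 is not a multiple of 198 (since 66 = 0·198 + 66), so 198 ∤ 66.

Forward direction. If 198 ∣ k, write k = 198q. Since 198 = 33·6, k = 6·(33q), so 6 ∣ k; and since 198 = 18·11, k = 11·(18q), so 11 ∣ k.

(⇒) holds; (⇐) fails.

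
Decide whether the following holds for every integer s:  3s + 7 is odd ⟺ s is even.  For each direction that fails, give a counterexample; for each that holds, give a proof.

Both directions hold; the statement is true.

Forward direction. Suppose 3s + 7 is odd. Since 3 is odd, 3s and s have the same parity, so 3s + 7 ≡ s + 7 (mod 2). As 7 is odd, 3s + 7 is odd exactly when s is even. Thus s is even.

Converse. Suppose s is even; write s = 2j. Then 3s + 7 = 3·(2j) + 7 = 2·3j + 7, which is odd.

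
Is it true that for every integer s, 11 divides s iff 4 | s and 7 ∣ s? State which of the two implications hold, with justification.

Neither direction holds.

[⇒] This fails: take s = 11. Certainly 11 ∣ 11, but 4 ∤ 11.

[⇐] This fails: take s = 28. Both 4 ∣ 28 and 7 ∣ 28, yet 28 is not a multiple of 11 (since 28 = 2·11 + 6), so 11 ∤ 28.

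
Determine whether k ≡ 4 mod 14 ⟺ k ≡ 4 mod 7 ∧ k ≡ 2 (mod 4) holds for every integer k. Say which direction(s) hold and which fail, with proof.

Forward direction. This fails: k = 4 gives 4 ≡ 4 (mod 14) but 4 ≡ 0 (mod 4), so the conjunction on the right does not hold.

Converse. If k ≡ 4 (mod 7) and k ≡ 2 (mod 4), then by the Chinese remainder theorem k ≡ 18 (mod 28). Since 18 ≡ 4 (mod 14) and 14 ∣ 28, we get k ≡ 4 (mod 14).

(⇒) fails; (⇐) holds.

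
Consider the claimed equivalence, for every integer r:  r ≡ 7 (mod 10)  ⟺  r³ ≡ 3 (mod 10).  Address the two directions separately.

[⇒] Suppose r ≡ 7 (mod 10). Write r = 10j + 7. Then (10j + 7)³ = 1000j³ + 2100j² + 1470j + 343 = 10(100j³ + 210j² + 147j + 34) + 3, so r³ ≡ 3 (mod 10).

[⇐] Conversely, suppose r³ ≡ 3 (mod 10). The only residue r in {0, …, 9} with r³ ≡ 3 (mod 10) is r = 7, so r ≡ 7 (mod 10).

Both directions hold; the statement is true.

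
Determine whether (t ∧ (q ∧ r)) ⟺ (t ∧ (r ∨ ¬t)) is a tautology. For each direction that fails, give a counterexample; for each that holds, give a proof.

(⟹) Assume the antecedent. If r is true, the antecedent forces (r = T, q = T, t = T), and t ∧ (r ∨ ¬t) holds there. If r is false, the antecedent cannot hold. Either way t ∧ (r ∨ ¬t) holds.

(⟸) This fails. Under r = T, q = F, t = T, the left side is false but the right side is true.

Not equivalent: only (⇒) holds.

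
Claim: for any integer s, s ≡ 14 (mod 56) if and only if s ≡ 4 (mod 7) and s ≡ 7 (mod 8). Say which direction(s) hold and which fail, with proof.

Neither direction holds.

(⇒) This fails: s = 14 gives 14 ≡ 14 (mod 56) but 14 ≡ 0 (mod 7), so the conjunction on the right does not hold.

(⇐) This fails: s = 39 satisfies both congruences on the right (39 ≡ 4 mod 7 and 39 ≡ 7 mod 8) yet 39 ≡ 39 (mod 56), not 14.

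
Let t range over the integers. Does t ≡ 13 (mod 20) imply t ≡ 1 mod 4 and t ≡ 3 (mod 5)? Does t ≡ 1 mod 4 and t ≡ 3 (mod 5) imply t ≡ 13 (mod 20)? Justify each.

(⟸) If t ≡ 1 (mod 4) and t ≡ 3 (mod 5), then by the Chinese remainder theorem t ≡ 13 (mod 20). This is exactly t ≡ 13 (mod 20).

(⟹) Suppose t ≡ 13 (mod 20); write t = 20j + 13. Since 4 ∣ 20, reducing mod 4 gives t ≡ 13 ≡ 1 (mod 4); since 5 ∣ 20, reducing mod 5 gives t ≡ 13 ≡ 3 (mod 5).

The biconditional holds.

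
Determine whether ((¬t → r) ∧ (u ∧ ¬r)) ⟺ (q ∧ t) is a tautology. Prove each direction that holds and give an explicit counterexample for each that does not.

Both directions fail.

(⇒) This fails. Under u = T, r = F, q = F, t = T, the left side is true but the right side is false.

(⇐) This fails. Under u = F, r = F, q = T, t = T, the left side is false but the right side is true.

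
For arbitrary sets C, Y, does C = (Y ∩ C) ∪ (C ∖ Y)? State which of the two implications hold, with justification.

(⟹) Let x ∈ C. Then either x ∈ C and x ∉ Y; or x ∈ C ∩ Y. In each case x ∈ (Y ∩ C) ∪ (C ∖ Y), so C ⊆ (Y ∩ C) ∪ (C ∖ Y).

(⟸) Let x ∈ (Y ∩ C) ∪ (C ∖ Y). Then either x ∈ C and x ∉ Y; or x ∈ C ∩ Y. In each case x ∈ C, so (Y ∩ C) ∪ (C ∖ Y) ⊆ C.

Both inclusions hold.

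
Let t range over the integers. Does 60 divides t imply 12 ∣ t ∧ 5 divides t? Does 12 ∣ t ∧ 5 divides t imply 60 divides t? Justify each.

Equivalent; both directions hold.

(⟹) If 60 ∣ t, write t = 60q. Since 60 = 5·12, t = 12·(5q), so 12 ∣ t; and since 60 = 12·5, t = 5·(12q), so 5 ∣ t.

(⟸) Suppose 12 ∣ t and 5 ∣ t. Any common multiple of 12 and 5 is a multiple of their lcm; here gcd(12, 5) = 1, so lcm(12, 5) = 12·5 = 60, so 60 ∣ t.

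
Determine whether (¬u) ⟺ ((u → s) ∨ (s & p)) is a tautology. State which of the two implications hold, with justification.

(⇒) Assume the antecedent. If u is true, the antecedent cannot hold. If u is false, (u → s) ∨ (s & p) reduces to true regardless of the other variables. Either way (u → s) ∨ (s & p) holds.

(⇐) This fails. Under u = T, p = F, s = T, the left side is false but the right side is true.

Only the forward direction holds.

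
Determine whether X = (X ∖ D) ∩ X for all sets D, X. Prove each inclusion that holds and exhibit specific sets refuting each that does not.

(⟹) This inclusion fails. Take D = {1}, X = {1}; then 1 ∈ X but 1 ∉ (X ∖ D) ∩ X.

(⟸) Let x ∈ (X ∖ D) ∩ X. Then x ∈ X and x ∉ D, from which x ∈ X.

Only the reverse inclusion holds.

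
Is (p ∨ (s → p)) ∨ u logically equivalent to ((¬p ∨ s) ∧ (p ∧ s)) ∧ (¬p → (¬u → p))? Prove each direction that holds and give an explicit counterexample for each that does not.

Forward direction. This fails. Under p = F, s = F, u = F, the left side is true but the right side is false.

Converse. Assume the antecedent. If p is true, (p ∨ (s → p)) ∨ u reduces to true regardless of the other variables. If p is false, the antecedent cannot hold. Either way (p ∨ (s → p)) ∨ u holds.

The forward direction fails; the converse holds.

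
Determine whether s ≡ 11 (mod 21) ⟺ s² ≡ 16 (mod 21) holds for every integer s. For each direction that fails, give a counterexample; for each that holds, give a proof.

(→) Suppose s ≡ 11 (mod 21). Write s = 21j + 11. Then (21j + 11)² = 441j² + 462j + 121 = 21(21j² + 22j + 5) + 16, so s² ≡ 16 (mod 21).

(←) This fails: take s = 4. Then 4² = 16 ≡ 16 (mod 21), yet 4 ≡ 4 (mod 21), not 11.

(⇒) holds; (⇐) fails.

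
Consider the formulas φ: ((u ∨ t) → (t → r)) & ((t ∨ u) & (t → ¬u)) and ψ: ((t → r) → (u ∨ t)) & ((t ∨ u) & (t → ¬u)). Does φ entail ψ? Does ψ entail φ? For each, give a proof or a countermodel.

(→) Assume the antecedent. If r is true, the antecedent forces (r = T, t = T, u = F) or (r = T, t = F, u = T), and the consequent holds there. If r is false, the antecedent forces (r = F, t = F, u = T), and the consequent holds there. Either way the consequent holds.

(←) This fails. Under r = F, t = T, u = F, the left side is false but the right side is true.

Not equivalent: only (⇒) holds.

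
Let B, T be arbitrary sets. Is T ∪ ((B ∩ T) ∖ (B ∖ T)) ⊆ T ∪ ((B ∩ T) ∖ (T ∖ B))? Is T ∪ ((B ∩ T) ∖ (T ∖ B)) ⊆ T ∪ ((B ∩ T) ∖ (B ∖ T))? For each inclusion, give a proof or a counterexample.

Forward inclusion. Let x ∈ T ∪ ((B ∩ T) ∖ (B ∖ T)). Then either x ∈ T and x ∉ B; or x ∈ B ∩ T. In each case x ∈ T ∪ ((B ∩ T) ∖ (T ∖ B)), so T ∪ ((B ∩ T) ∖ (B ∖ T)) ⊆ T ∪ ((B ∩ T) ∖ (T ∖ B)).

Reverse inclusion. Let x ∈ T ∪ ((B ∩ T) ∖ (T ∖ B)). Then either x ∈ T and x ∉ B; or x ∈ B ∩ T. In each case x ∈ T ∪ ((B ∩ T) ∖ (B ∖ T)), so T ∪ ((B ∩ T) ∖ (T ∖ B)) ⊆ T ∪ ((B ∩ T) ∖ (B ∖ T)).

Both inclusions hold.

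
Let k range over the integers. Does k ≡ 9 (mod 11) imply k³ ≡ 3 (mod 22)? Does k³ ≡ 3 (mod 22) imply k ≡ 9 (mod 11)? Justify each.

(⇒) This fails: take k = 20. Then 20 ≡ 9 (mod 11), but 20³ = 8000 ≡ 14 (mod 22), not 3.

(⇐) Conversely, the residues r modulo 22 with r³ ≡ 3 (mod 22) are exactly {9}, and each is ≡ 9 (mod 11).

(⇒) fails; (⇐) holds.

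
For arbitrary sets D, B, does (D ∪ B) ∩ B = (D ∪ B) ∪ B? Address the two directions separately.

The sets are not equal: only the forward inclusion holds.

Reverse inclusion. This inclusion fails. Take D = {1}, B = ∅; then 1 ∈ (D ∪ B) ∪ B but 1 ∉ (D ∪ B) ∩ B.

Forward inclusion. Let x ∈ (D ∪ B) ∩ B. Then either x ∈ B and x ∉ D; or x ∈ D ∩ B. In each case x ∈ (D ∪ B) ∪ B, so (D ∪ B) ∩ B ⊆ (D ∪ B) ∪ B.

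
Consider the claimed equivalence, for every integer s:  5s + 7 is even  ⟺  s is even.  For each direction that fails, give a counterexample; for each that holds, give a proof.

Both directions fail.

[⇒] This fails: s = 1 gives 5s + 7 = 12, which is even, but 1 is odd, not even.

[⇐] This also fails: s = 4 is even, but 5s + 7 = 27 is odd, not even.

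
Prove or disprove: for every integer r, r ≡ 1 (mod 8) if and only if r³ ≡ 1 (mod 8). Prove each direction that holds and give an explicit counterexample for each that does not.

Both implications hold.

[⇒] Suppose r ≡ 1 (mod 8). Write r = 8j + 1. Then (8j + 1)³ = 512j³ + 192j² + 24j + 1 = 8(64j³ + 24j² + 3j) + 1, so r³ ≡ 1 (mod 8).

[⇐] Conversely, suppose r³ ≡ 1 (mod 8). The only residue r in {0, …, 7} with r³ ≡ 1 (mod 8) is r = 1, so r ≡ 1 (mod 8).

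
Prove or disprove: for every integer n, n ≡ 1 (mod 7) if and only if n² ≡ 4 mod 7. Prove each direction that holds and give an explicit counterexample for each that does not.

Forward direction. This fails: take n = 1. Then 1 ≡ 1 (mod 7), but 1² = 1 ≡ 1 (mod 7), not 4.

Converse. This fails: take n = 2. Then 2² = 4 ≡ 4 (mod 7), yet 2 ≡ 2 (mod 7), not 1.

Neither implication holds.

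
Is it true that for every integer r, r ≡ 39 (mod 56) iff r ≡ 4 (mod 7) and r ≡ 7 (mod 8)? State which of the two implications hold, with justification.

[⇒] Suppose r ≡ 39 (mod 56); write r = 56j + 39. Since 7 ∣ 56, reducing mod 7 gives r ≡ 39 ≡ 4 (mod 7); since 8 ∣ 56, reducing mod 8 gives r ≡ 39 ≡ 7 (mod 8).

[⇐] Conversely, if r ≡ 4 (mod 7) and r ≡ 7 (mod 8), then by the Chinese remainder theorem r ≡ 39 (mod 56). This is exactly r ≡ 39 (mod 56).

Both directions hold; the statement is true.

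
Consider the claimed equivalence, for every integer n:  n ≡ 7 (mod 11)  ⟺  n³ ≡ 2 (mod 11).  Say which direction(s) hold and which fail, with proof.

(⇐) For the converse, argue contrapositively. If n ≢ 7 (mod 11), then n is congruent to one of 0, 1, 2, 3, 4, 5, 6, 8, 9, 10 modulo 11, and these give n³ ≡ 0, 1, 8, 5, 9, 4, 7, 6, 3, 10 respectively — never 2.

(⇒) Suppose n ≡ 7 (mod 11). Write n = 11j + 7. Then (11j + 7)³ = 1331j³ + 2541j² + 1617j + 343 = 11(121j³ + 231j² + 147j + 31) + 2, so n³ ≡ 2 (mod 11).

Both implications hold.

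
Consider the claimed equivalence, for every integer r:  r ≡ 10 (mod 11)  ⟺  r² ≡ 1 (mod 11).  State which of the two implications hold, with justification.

(→) Suppose r ≡ 10 (mod 11). Write r = 11j + 10. Then (11j + 10)² = 121j² + 220j + 100 = 11(11j² + 20j + 9) + 1, so r² ≡ 1 (mod 11).

(←) This fails: take r = 1. Then 1² = 1 ≡ 1 (mod 11), yet 1 ≡ 1 (mod 11), not 10.

(⇒) holds; (⇐) fails.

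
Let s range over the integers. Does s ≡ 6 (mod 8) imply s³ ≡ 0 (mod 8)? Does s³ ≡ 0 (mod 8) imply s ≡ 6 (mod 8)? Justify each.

(⇐) This fails: take s = 0. Then 0³ = 0 ≡ 0 (mod 8), yet 0 ≡ 0 (mod 8), not 6.

(⇒) Suppose s ≡ 6 (mod 8). Write s = 8j + 6. Then (8j + 6)³ = 512j³ + 1152j² + 864j + 216 = 8(64j³ + 144j² + 108j + 27) + 0, so s³ ≡ 0 (mod 8).

Only the forward implication holds.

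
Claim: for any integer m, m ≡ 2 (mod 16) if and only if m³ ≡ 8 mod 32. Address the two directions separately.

(⇐) This fails: take m = 10. Then 10³ = 1000 ≡ 8 (mod 32), yet 10 ≡ 10 (mod 16), not 2.

(⇒) Suppose m ≡ 2 (mod 16). Working modulo 32, m ∈ {2, 18}; for each such r, r³ ≡ 8 (mod 32).

Not equivalent: only (⇒) holds.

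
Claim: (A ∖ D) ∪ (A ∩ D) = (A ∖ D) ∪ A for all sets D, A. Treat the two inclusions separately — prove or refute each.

The two sets are equal.

Forward inclusion. Let x ∈ (A ∖ D) ∪ (A ∩ D). Then either x ∈ A and x ∉ D; or x ∈ D ∩ A. In each case x ∈ (A ∖ D) ∪ A, so (A ∖ D) ∪ (A ∩ D) ⊆ (A ∖ D) ∪ A.

Reverse inclusion. Let x ∈ (A ∖ D) ∪ A. Then either x ∈ A and x ∉ D; or x ∈ D ∩ A. In each case x ∈ (A ∖ D) ∪ (A ∩ D), so (A ∖ D) ∪ A ⊆ (A ∖ D) ∪ (A ∩ D).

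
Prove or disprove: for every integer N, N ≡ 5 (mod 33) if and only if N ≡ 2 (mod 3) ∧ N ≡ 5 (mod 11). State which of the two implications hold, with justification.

Both directions hold.

(⇐) If N ≡ 2 (mod 3) and N ≡ 5 (mod 11), then by the Chinese remainder theorem N ≡ 5 (mod 33). This is exactly N ≡ 5 (mod 33).

(⇒) Suppose N ≡ 5 (mod 33); write N = 33j + 5. Since 3 ∣ 33, reducing mod 3 gives N ≡ 5 ≡ 2 (mod 3); since 11 ∣ 33, reducing mod 11 gives N ≡ 5 (mod 11).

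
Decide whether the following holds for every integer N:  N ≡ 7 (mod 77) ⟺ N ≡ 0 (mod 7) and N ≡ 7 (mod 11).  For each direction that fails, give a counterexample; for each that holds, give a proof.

[⇒] Suppose N ≡ 7 (mod 77); write N = 77j + 7. Since 7 ∣ 77, reducing mod 7 gives N ≡ 7 ≡ 0 (mod 7); since 11 ∣ 77, reducing mod 11 gives N ≡ 7 (mod 11).

[⇐] Conversely, if N ≡ 0 (mod 7) and N ≡ 7 (mod 11), then by the Chinese remainder theorem N ≡ 7 (mod 77). This is exactly N ≡ 7 (mod 77).

Both directions hold; the statement is true.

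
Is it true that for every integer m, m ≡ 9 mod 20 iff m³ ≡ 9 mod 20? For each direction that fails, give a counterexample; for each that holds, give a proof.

Equivalent; both directions hold.

[⇒] Suppose m ≡ 9 mod 20. Write m = 20j + 9. Then (20j + 9)³ = 8000j³ + 10800j² + 4860j + 729 = 20(400j³ + 540j² + 243j + 36) + 9, so m³ ≡ 9 (mod 20).

[⇐] Conversely, suppose m³ ≡ 9 (mod 20). The only residue r in {0, …, 19} with r³ ≡ 9 (mod 20) is r = 9, so m ≡ 9 (mod 20).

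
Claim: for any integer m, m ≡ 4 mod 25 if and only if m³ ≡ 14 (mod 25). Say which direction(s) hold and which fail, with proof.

(←) Suppose m³ ≡ 14 (mod 25). The only residue r in {0, …, 24} with r³ ≡ 14 (mod 25) is r = 4, so m ≡ 4 (mod 25).

(→) Suppose m ≡ 4 mod 25. Write m = 25j + 4. Then (25j + 4)³ = 15625j³ + 7500j² + 1200j + 64 = 25(625j³ + 300j² + 48j + 2) + 14, so m³ ≡ 14 (mod 25).

Both implications hold.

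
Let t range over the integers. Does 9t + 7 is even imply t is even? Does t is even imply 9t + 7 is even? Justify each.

Forward direction. This fails: t = 5 gives 9t + 7 = 52, which is even, but 5 is odd, not even.

Converse. This also fails: t = 0 is even, but 9t + 7 = 7 is odd, not even.

Neither implication holds.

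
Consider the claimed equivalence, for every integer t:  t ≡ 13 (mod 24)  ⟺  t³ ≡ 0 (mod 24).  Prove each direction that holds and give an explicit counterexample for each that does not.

(→) This fails: take t = 13. Then 13 ≡ 13 (mod 24), but 13³ = 2197 ≡ 13 (mod 24), not 0.

(←) This fails: take t = 0. Then 0³ = 0 ≡ 0 (mod 24), yet 0 ≡ 0 (mod 24), not 13.

(⇒) fails and (⇐) fails.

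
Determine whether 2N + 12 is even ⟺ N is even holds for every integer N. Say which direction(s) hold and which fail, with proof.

The forward direction fails; the converse holds.

(→) This fails: take N = 1. Then 2N + 12 = 14, which is even, yet N = 1 is odd, not even.

(←) Suppose N is even. Since 2 is even, 2N is even for every N, so 2N + 12 has the same parity as 12, which is even. Hence 2N + 12 is even.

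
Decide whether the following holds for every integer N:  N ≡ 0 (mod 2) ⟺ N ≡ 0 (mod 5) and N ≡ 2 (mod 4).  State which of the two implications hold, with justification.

Only the converse holds.

Converse. If N ≡ 0 (mod 5) and N ≡ 2 (mod 4), then by the Chinese remainder theorem N ≡ 10 (mod 20). Since 10 ≡ 0 (mod 2) and 2 ∣ 20, we get N ≡ 0 (mod 2).

Forward direction. This fails: N = 0 gives 0 ≡ 0 (mod 2) but 0 ≡ 0 (mod 4), so the conjunction on the right does not hold.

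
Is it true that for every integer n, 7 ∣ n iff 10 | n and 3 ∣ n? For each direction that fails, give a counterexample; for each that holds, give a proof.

(⇒) fails and (⇐) fails.

(⟹) This fails: take n = 7. Certainly 7 ∣ 7, but 10 ∤ 7.

(⟸) This fails: take n = 30. Both 10 ∣ 30 and 3 ∣ 30, yet 30 is not a multiple of 7 (since 30 = 4·7 + 2), so 7 ∤ 30.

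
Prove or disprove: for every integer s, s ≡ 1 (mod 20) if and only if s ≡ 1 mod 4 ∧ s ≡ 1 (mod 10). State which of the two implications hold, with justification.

Both directions hold.

(⇐) If s ≡ 1 (mod 4) and s ≡ 1 (mod 10), then by the Chinese remainder theorem s ≡ 1 (mod 20). This is exactly s ≡ 1 (mod 20).

(⇒) Suppose s ≡ 1 (mod 20); write s = 20j + 1. Since 4 ∣ 20, reducing mod 4 gives s ≡ 1 (mod 4); since 10 ∣ 20, reducing mod 10 gives s ≡ 1 (mod 10).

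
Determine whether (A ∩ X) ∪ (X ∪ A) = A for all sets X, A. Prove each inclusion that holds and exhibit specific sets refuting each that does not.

Only the reverse inclusion holds.

(⊆) This inclusion fails. Take X = {1}, A = ∅; then 1 ∈ (A ∩ X) ∪ (X ∪ A) but 1 ∉ A.

(⊇) Let x ∈ A. Then either x ∈ A and x ∉ X; or x ∈ X ∩ A. In each case x ∈ (A ∩ X) ∪ (X ∪ A), so A ⊆ (A ∩ X) ∪ (X ∪ A).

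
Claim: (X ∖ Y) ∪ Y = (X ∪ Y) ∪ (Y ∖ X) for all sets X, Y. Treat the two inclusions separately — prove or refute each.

(⟹) Let x ∈ (X ∖ Y) ∪ Y. Then either x ∈ X and x ∉ Y; or x ∈ Y and x ∉ X; or x ∈ X ∩ Y. In each case x ∈ (X ∪ Y) ∪ (Y ∖ X), so (X ∖ Y) ∪ Y ⊆ (X ∪ Y) ∪ (Y ∖ X).

(⟸) Let x ∈ (X ∪ Y) ∪ (Y ∖ X). Then either x ∈ X and x ∉ Y; or x ∈ Y and x ∉ X; or x ∈ X ∩ Y. In each case x ∈ (X ∖ Y) ∪ Y, so (X ∪ Y) ∪ (Y ∖ X) ⊆ (X ∖ Y) ∪ Y.

The two sets are equal.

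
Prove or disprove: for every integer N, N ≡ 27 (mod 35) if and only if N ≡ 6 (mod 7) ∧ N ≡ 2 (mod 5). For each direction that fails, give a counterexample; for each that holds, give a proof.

Forward direction. Suppose N ≡ 27 (mod 35); write N = 35j + 27. Since 7 ∣ 35, reducing mod 7 gives N ≡ 27 ≡ 6 (mod 7); since 5 ∣ 35, reducing mod 5 gives N ≡ 27 ≡ 2 (mod 5).

Converse. If N ≡ 6 (mod 7) and N ≡ 2 (mod 5), then by the Chinese remainder theorem N ≡ 27 (mod 35). This is exactly N ≡ 27 (mod 35).

Both directions hold; the statement is true.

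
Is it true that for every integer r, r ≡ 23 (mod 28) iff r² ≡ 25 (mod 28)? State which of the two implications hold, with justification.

Only the forward direction holds.

(⟹) Suppose r ≡ 23 (mod 28). Write r = 28j + 23. Then (28j + 23)² = 784j² + 1288j + 529 = 28(28j² + 46j + 18) + 25, so r² ≡ 25 (mod 28).

(⟸) This fails: take r = 5. Then 5² = 25 ≡ 25 (mod 28), yet 5 ≡ 5 (mod 28), not 23.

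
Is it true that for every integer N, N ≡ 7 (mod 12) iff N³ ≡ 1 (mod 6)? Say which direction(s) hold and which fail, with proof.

(⟹) Suppose N ≡ 7 (mod 12). Then N³ ≡ 7³ = 343 (mod 12), and since 6 ∣ 12, also N³ ≡ 1 (mod 6).

(⟸) This fails: take N = 1. Then 1³ = 1 ≡ 1 (mod 6), yet 1 ≡ 1 (mod 12), not 7.

(⇒) holds; (⇐) fails.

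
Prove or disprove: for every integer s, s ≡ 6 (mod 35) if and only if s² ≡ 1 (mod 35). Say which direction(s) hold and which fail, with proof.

(⇒) Suppose s ≡ 6 (mod 35). Write s = 35j + 6. Then (35j + 6)² = 1225j² + 420j + 36 = 35(35j² + 12j + 1) + 1, so s² ≡ 1 (mod 35).

(⇐) This fails: take s = 1. Then 1² = 1 ≡ 1 (mod 35), yet 1 ≡ 1 (mod 35), not 6.

Not equivalent: only (⇒) holds.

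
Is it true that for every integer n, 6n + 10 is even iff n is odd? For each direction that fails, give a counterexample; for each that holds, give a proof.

Not equivalent: only (⇐) holds.

(⟹) This fails: take n = 2. Then 6n + 10 = 22, which is even, yet n = 2 is even, not odd.

(⟸) Suppose n is odd. Since 6 is even, 6n is even for every n, so 6n + 10 has the same parity as 10, which is even. Hence 6n + 10 is even.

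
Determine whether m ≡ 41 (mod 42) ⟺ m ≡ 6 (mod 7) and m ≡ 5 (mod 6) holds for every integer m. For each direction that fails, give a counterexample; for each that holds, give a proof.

Both directions hold.

Forward direction. Suppose m ≡ 41 (mod 42); write m = 42j + 41. Since 7 ∣ 42, reducing mod 7 gives m ≡ 41 ≡ 6 (mod 7); since 6 ∣ 42, reducing mod 6 gives m ≡ 41 ≡ 5 (mod 6).

Converse. If m ≡ 6 (mod 7) and m ≡ 5 (mod 6), then by the Chinese remainder theorem m ≡ 41 (mod 42). This is exactly m ≡ 41 (mod 42).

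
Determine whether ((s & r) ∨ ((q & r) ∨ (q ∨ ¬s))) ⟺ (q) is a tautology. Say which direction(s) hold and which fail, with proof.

Only the reverse direction holds.

[⇒] This fails. Under s = F, r = F, q = F, the left side is true but the right side is false.

[⇐] Assume the antecedent. If s is true, the antecedent forces (s = T, r = F, q = T) or (s = T, r = T, q = T), and (s & r) ∨ ((q & r) ∨ (q ∨ ¬s)) holds there. If s is false, (s & r) ∨ ((q & r) ∨ (q ∨ ¬s)) reduces to true regardless of the other variables. Either way (s & r) ∨ ((q & r) ∨ (q ∨ ¬s)) holds.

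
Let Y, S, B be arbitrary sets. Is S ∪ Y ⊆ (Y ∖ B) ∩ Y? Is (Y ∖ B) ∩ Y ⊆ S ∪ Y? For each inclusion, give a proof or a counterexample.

The sets are not equal: only the reverse inclusion holds.

Forward inclusion. This inclusion fails. Take Y = ∅, S = {1}, B = ∅; then 1 ∈ S ∪ Y but 1 ∉ (Y ∖ B) ∩ Y.

Reverse inclusion. Let x ∈ (Y ∖ B) ∩ Y. Then either x ∈ Y and x ∉ S, B; or x ∈ Y ∩ S and x ∉ B. In each case x ∈ S ∪ Y, so (Y ∖ B) ∩ Y ⊆ S ∪ Y.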